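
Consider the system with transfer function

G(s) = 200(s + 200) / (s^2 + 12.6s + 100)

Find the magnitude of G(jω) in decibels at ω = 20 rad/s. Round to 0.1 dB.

40.2 dB

At s = jω = j20:
zero (s+200): 200 + j20 → |·| = √(200²+20²) = √40400 ≈ 201, ∠ = arctan(20/200) ≈ 5.71°
quadratic: (j20)² + 12.6·j20 + 100 = -300 + j252 → |·| ≈ 391.8, ∠ ≈ 139.97°
|G| = 200 · 201 / 391.8 ≈ 102.6
Gain = 20 log₁₀(102.6) ≈ 40.22 dB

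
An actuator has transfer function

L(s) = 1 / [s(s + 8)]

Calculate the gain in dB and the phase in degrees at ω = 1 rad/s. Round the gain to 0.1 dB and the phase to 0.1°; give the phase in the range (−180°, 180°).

-18.1 dB, -97.1°

At s = jω = j1:
pole (s+8): 8 + j1 → |·| = √(8²+1²) = √65 ≈ 8.0623, ∠ = arctan(1/8) ≈ 7.13°
pole at origin: |s| = 1, ∠ = 90.00° (in denominator)
|L| = 1 / 8.0623 ≈ 0.12403
Gain = 20 log₁₀(0.12403) ≈ -18.13 dB
∠L = 0.00° − 97.13° = -97.13°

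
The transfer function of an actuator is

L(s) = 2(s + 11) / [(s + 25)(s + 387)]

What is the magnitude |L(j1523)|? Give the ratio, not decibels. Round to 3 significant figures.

0.00127

At s = jω = j1523:
zero (s+11): 11 + j1523 → |·| = √(11²+1523²) = √2319650 ≈ 1523, ∠ = arctan(1523/11) ≈ 89.59°
pole (s+25): 25 + j1523 → |·| = √(25²+1523²) = √2320154 ≈ 1523.2, ∠ = arctan(1523/25) ≈ 89.06°
pole (s+387): 387 + j1523 → |·| = √(387²+1523²) = √2469298 ≈ 1571.4, ∠ = arctan(1523/387) ≈ 75.74°
|L| = 2 · 1523 / 2.3936e+06 ≈ 0.0012726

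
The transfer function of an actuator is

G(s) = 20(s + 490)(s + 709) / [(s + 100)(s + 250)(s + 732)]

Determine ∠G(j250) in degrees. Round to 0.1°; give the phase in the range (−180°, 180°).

-85.6°

At s = jω = j250:
zero (s+490): 490 + j250 → |·| = √(490²+250²) = √302600 ≈ 550.09, ∠ = arctan(250/490) ≈ 27.03°
zero (s+709): 709 + j250 → |·| = √(709²+250²) = √565181 ≈ 751.79, ∠ = arctan(250/709) ≈ 19.42°
pole (s+100): 100 + j250 → |·| = √(100²+250²) = √72500 ≈ 269.26, ∠ = arctan(250/100) ≈ 68.20°
pole (s+250): 250 + j250 → |·| = √(250²+250²) = √125000 ≈ 353.55, ∠ = arctan(250/250) ≈ 45.00°
pole (s+732): 732 + j250 → |·| = √(732²+250²) = √598324 ≈ 773.51, ∠ = arctan(250/732) ≈ 18.86°
∠G = 46.45° − 132.06° = -85.61°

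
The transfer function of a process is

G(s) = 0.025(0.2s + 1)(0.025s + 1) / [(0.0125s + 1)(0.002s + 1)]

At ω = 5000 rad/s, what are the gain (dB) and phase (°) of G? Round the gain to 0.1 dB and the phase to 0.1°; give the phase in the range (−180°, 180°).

13.9 dB, 6.1°

At ω = 5000 rad/s:
zero (1 + j5000·0.2) = 1 + j1000 → |·| ≈ 1000, ∠ ≈ 89.94°
zero (1 + j5000·0.025) = 1 + j125 → |·| ≈ 125, ∠ ≈ 89.54°
pole (1 + j5000·0.0125) = 1 + j62.5 → |·| ≈ 62.508, ∠ ≈ 89.08°
pole (1 + j5000·0.002) = 1 + j10 → |·| ≈ 10.05, ∠ ≈ 84.29°
|G| = 0.025 · 1000 · 125 / (62.508 · 10.05) ≈ 4.9745
Gain = 20 log₁₀(4.9745) ≈ 13.93 dB
∠G = (89.94° + 89.54°) − (89.08° + 84.29°) = 6.11°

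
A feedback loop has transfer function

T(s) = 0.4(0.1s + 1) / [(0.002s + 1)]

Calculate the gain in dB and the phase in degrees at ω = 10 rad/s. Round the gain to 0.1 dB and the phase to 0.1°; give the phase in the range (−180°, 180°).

At ω = 10 rad/s:
zero (1 + j10·0.1) = 1 + j1 → |·| ≈ 1.4142, ∠ ≈ 45.00°
pole (1 + j10·0.002) = 1 + j0.02 → |·| ≈ 1.0002, ∠ ≈ 1.15°
|T| = 0.4 · 1.4142 / (1.0002) ≈ 0.56557
Gain = 20 log₁₀(0.56557) ≈ -4.95 dB
∠T = (45.00°) − (1.15°) = 43.85°

-5.0 dB, 43.9°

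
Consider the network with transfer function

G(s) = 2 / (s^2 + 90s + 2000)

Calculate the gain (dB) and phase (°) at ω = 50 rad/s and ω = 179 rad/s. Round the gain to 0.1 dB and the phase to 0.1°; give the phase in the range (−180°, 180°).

Substitute s = j50:
Numerator: 2 = 2 + j0
Denominator: (j50)^2 + 90(j50) + 2000 = -500 + j4500
|N| = √(2² + 0²) ≈ 2, ∠N ≈ 0.00°
|D| = √(500² + 4500²) ≈ 4527.7, ∠D ≈ 96.34°
|G| = 2 / 4527.7 ≈ 0.00044173
Gain = 20 log₁₀(0.00044173) ≈ -67.10 dB
∠G = 0.00° − 96.34° = -96.34°

Substitute s = j179:
Numerator: 2 = 2 + j0
Denominator: (j179)^2 + 90(j179) + 2000 = -30041 + j16110
|N| = √(2² + 0²) ≈ 2, ∠N ≈ 0.00°
|D| = √(30041² + 16110²) ≈ 34088, ∠D ≈ 151.80°
|G| = 2 / 34088 ≈ 5.8672e-05
Gain = 20 log₁₀(5.8672e-05) ≈ -84.63 dB
∠G = 0.00° − 151.80° = -151.80°

ω = 50: -67.1 dB, -96.3°; ω = 179: -84.6 dB, -151.8°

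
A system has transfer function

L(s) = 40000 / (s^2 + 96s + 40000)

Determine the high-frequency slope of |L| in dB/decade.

Each pole contributes −20 dB/decade at high frequency; each zero contributes +20 dB/decade.
Net: 0 zero(s) − 2 pole(s) → -40 dB/decade.

-40 dB/decade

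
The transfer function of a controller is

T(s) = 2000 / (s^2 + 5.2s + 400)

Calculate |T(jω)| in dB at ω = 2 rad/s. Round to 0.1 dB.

14.1 dB

At s = jω = j2:
quadratic: (j2)² + 5.2·j2 + 400 = 396 + j10.4 → |·| ≈ 396.14, ∠ ≈ 1.50°
|T| = 2000 / 396.14 ≈ 5.0487
Gain = 20 log₁₀(5.0487) ≈ 14.06 dB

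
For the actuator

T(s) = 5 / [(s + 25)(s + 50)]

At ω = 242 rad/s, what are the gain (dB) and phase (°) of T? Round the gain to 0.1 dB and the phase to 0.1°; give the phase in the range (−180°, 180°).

-81.6 dB, -162.4°

At s = jω = j242:
pole (s+25): 25 + j242 → |·| = √(25²+242²) = √59189 ≈ 243.29, ∠ = arctan(242/25) ≈ 84.10°
pole (s+50): 50 + j242 → |·| = √(50²+242²) = √61064 ≈ 247.11, ∠ = arctan(242/50) ≈ 78.33°
|T| = 5 / 60119 ≈ 8.3168e-05
Gain = 20 log₁₀(8.3168e-05) ≈ -81.60 dB
∠T = 0.00° − 162.43° = -162.43°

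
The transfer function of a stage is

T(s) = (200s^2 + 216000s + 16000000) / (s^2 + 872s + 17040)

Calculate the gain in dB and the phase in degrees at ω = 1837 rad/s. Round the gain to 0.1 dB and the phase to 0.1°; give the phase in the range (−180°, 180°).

Substitute s = j1837:
Numerator: 200(j1837)^2 + 216000(j1837) + 16000000 = -658913800 + j396792000
Denominator: (j1837)^2 + 872(j1837) + 17040 = -3357529 + j1601864
|N| = √(658913800² + 396792000²) ≈ 7.6916e+08, ∠N ≈ 148.94°
|D| = √(3357529² + 1601864²) ≈ 3.7201e+06, ∠D ≈ 154.49°
|T| = 7.6916e+08 / 3.7201e+06 ≈ 206.76
Gain = 20 log₁₀(206.76) ≈ 46.31 dB
∠T = 148.94° − 154.49° = -5.55°

46.3 dB, -5.6°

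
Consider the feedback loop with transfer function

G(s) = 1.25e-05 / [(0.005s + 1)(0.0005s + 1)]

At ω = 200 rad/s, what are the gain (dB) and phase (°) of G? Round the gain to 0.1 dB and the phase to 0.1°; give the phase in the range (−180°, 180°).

-101.1 dB, -50.7°

At ω = 200 rad/s:
pole (1 + j200·0.005) = 1 + j1 → |·| ≈ 1.4142, ∠ ≈ 45.00°
pole (1 + j200·0.0005) = 1 + j0.1 → |·| ≈ 1.005, ∠ ≈ 5.71°
|G| = 1.25e-05 · 1 / (1.4142 · 1.005) ≈ 8.7949e-06
Gain = 20 log₁₀(8.7949e-06) ≈ -101.12 dB
∠G = (0°) − (45.00° + 5.71°) = -50.71°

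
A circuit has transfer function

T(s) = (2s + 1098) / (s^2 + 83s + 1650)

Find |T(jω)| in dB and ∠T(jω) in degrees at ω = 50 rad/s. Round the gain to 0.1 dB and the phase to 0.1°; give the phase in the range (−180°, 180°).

-11.7 dB, -96.4°

Substitute s = j50:
Numerator: 2(j50) + 1098 = 1098 + j100
Denominator: (j50)^2 + 83(j50) + 1650 = -850 + j4150
|N| = √(1098² + 100²) ≈ 1102.5, ∠N ≈ 5.20°
|D| = √(850² + 4150²) ≈ 4236.2, ∠D ≈ 101.58°
|T| = 1102.5 / 4236.2 ≈ 0.26026
Gain = 20 log₁₀(0.26026) ≈ -11.69 dB
∠T = 5.20° − 101.58° = -96.38°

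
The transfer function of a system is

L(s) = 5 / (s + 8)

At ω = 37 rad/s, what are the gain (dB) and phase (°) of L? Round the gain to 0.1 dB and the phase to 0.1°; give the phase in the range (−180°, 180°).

Substitute s = j37:
Numerator: 5 = 5 + j0
Denominator: (j37) + 8 = 8 + j37
|N| = √(5² + 0²) ≈ 5, ∠N ≈ 0.00°
|D| = √(8² + 37²) ≈ 37.855, ∠D ≈ 77.80°
|L| = 5 / 37.855 ≈ 0.13208
Gain = 20 log₁₀(0.13208) ≈ -17.58 dB
∠L = 0.00° − 77.80° = -77.80°

-17.6 dB, -77.8°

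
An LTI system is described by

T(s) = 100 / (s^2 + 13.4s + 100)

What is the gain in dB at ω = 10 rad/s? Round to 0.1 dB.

-2.5 dB

At s = jω = j10:
quadratic: (j10)² + 13.4·j10 + 100 = 0 + j134 → |·| ≈ 134, ∠ ≈ 90.00°
|T| = 100 / 134 ≈ 0.74627
Gain = 20 log₁₀(0.74627) ≈ -2.54 dB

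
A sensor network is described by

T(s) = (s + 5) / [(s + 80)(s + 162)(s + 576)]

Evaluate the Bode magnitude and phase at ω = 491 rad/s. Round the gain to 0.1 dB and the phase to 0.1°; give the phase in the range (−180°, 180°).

-112.0 dB, -103.5°

At s = jω = j491:
zero (s+5): 5 + j491 → |·| = √(5²+491²) = √241106 ≈ 491.03, ∠ = arctan(491/5) ≈ 89.42°
pole (s+80): 80 + j491 → |·| = √(80²+491²) = √247481 ≈ 497.47, ∠ = arctan(491/80) ≈ 80.75°
pole (s+162): 162 + j491 → |·| = √(162²+491²) = √267325 ≈ 517.03, ∠ = arctan(491/162) ≈ 71.74°
pole (s+576): 576 + j491 → |·| = √(576²+491²) = √572857 ≈ 756.87, ∠ = arctan(491/576) ≈ 40.45°
|T| = 1 · 491.03 / 1.9467e+08 ≈ 2.5224e-06
Gain = 20 log₁₀(2.5224e-06) ≈ -111.96 dB
∠T = 89.42° − 192.94° = -103.52°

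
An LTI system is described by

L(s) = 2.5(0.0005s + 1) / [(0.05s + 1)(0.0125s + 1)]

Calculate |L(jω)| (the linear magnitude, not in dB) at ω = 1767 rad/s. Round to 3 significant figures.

At ω = 1767 rad/s:
zero (1 + j1767·0.0005) = 1 + j0.8835 → |·| ≈ 1.3344, ∠ ≈ 41.46°
pole (1 + j1767·0.05) = 1 + j88.35 → |·| ≈ 88.356, ∠ ≈ 89.35°
pole (1 + j1767·0.0125) = 1 + j22.0875 → |·| ≈ 22.11, ∠ ≈ 87.41°
|L| = 2.5 · 1.3344 / (88.356 · 22.11) ≈ 0.0017077

0.00171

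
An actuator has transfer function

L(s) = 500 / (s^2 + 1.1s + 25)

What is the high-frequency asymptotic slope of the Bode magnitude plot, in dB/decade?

-40 dB/decade

Each pole contributes −20 dB/decade at high frequency; each zero contributes +20 dB/decade.
Net: 0 zero(s) − 2 pole(s) → -40 dB/decade.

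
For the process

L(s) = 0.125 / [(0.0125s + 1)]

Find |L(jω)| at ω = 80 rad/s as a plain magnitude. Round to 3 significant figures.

At ω = 80 rad/s:
pole (1 + j80·0.0125) = 1 + j1 → |·| ≈ 1.4142, ∠ ≈ 45.00°
|L| = 0.125 · 1 / (1.4142) ≈ 0.088389

0.0884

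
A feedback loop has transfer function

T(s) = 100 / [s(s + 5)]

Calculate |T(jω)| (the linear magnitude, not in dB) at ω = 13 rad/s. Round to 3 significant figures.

At s = jω = j13:
pole (s+5): 5 + j13 → |·| = √(5²+13²) = √194 ≈ 13.928, ∠ = arctan(13/5) ≈ 68.96°
pole at origin: |s| = 13, ∠ = 90.00° (in denominator)
|T| = 100 / 181.06 ≈ 0.5523

0.552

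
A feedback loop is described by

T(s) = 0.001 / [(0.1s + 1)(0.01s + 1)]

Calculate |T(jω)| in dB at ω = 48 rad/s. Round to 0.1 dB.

At ω = 48 rad/s:
pole (1 + j48·0.1) = 1 + j4.8 → |·| ≈ 4.9031, ∠ ≈ 78.23°
pole (1 + j48·0.01) = 1 + j0.48 → |·| ≈ 1.1092, ∠ ≈ 25.64°
|T| = 0.001 · 1 / (4.9031 · 1.1092) ≈ 0.00018387
Gain = 20 log₁₀(0.00018387) ≈ -74.71 dB

-74.7 dB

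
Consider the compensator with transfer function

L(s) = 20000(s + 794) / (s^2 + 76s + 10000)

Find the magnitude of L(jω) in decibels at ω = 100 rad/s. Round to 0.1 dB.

At s = jω = j100:
zero (s+794): 794 + j100 → |·| = √(794²+100²) = √640436 ≈ 800.27, ∠ = arctan(100/794) ≈ 7.18°
quadratic: (j100)² + 76·j100 + 10000 = 0 + j7600 → |·| ≈ 7600, ∠ ≈ 90.00°
|L| = 20000 · 800.27 / 7600 ≈ 2106
Gain = 20 log₁₀(2106) ≈ 66.47 dB

66.5 dB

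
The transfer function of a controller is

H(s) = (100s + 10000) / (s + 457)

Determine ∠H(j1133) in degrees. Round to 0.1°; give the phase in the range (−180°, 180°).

Substitute s = j1133:
Numerator: 100(j1133) + 10000 = 10000 + j113300
Denominator: (j1133) + 457 = 457 + j1133
|N| = √(10000² + 113300²) ≈ 1.1374e+05, ∠N ≈ 84.96°
|D| = √(457² + 1133²) ≈ 1221.7, ∠D ≈ 68.03°
∠H = 84.96° − 68.03° = 16.93°

16.9°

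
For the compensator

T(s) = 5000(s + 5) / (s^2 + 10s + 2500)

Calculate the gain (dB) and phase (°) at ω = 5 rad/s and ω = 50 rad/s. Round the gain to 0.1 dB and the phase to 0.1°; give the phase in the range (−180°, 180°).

At s = jω = j5:
zero (s+5): 5 + j5 → |·| = √(5²+5²) = √50 ≈ 7.0711, ∠ = arctan(5/5) ≈ 45.00°
quadratic: (j5)² + 10·j5 + 2500 = 2475 + j50 → |·| ≈ 2475.5, ∠ ≈ 1.16°
|T| = 5000 · 7.0711 / 2475.5 ≈ 14.282
Gain = 20 log₁₀(14.282) ≈ 23.10 dB
∠T = 45.00° − 1.16° = 43.84°

At s = jω = j50:
zero (s+5): 5 + j50 → |·| = √(5²+50²) = √2525 ≈ 50.249, ∠ = arctan(50/5) ≈ 84.29°
quadratic: (j50)² + 10·j50 + 2500 = 0 + j500 → |·| ≈ 500, ∠ ≈ 90.00°
|T| = 5000 · 50.249 / 500 ≈ 502.49
Gain = 20 log₁₀(502.49) ≈ 54.02 dB
∠T = 84.29° − 90.00° = -5.71°

ω = 5: 23.1 dB, 43.8°; ω = 50: 54.0 dB, -5.7°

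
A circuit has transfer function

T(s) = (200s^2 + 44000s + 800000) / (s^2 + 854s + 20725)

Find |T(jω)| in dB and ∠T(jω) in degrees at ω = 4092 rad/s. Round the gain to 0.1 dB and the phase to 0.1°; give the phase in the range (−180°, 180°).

Substitute s = j4092:
Numerator: 200(j4092)^2 + 44000(j4092) + 800000 = -3348092800 + j180048000
Denominator: (j4092)^2 + 854(j4092) + 20725 = -16723739 + j3494568
|N| = √(3348092800² + 180048000²) ≈ 3.3529e+09, ∠N ≈ 176.92°
|D| = √(16723739² + 3494568²) ≈ 1.7085e+07, ∠D ≈ 168.20°
|T| = 3.3529e+09 / 1.7085e+07 ≈ 196.25
Gain = 20 log₁₀(196.25) ≈ 45.86 dB
∠T = 176.92° − 168.20° = 8.72°

45.9 dB, 8.7°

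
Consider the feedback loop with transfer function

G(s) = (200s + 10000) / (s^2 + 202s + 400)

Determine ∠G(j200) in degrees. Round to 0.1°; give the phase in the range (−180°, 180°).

Substitute s = j200:
Numerator: 200(j200) + 10000 = 10000 + j40000
Denominator: (j200)^2 + 202(j200) + 400 = -39600 + j40400
|N| = √(10000² + 40000²) ≈ 41231, ∠N ≈ 75.96°
|D| = √(39600² + 40400²) ≈ 56571, ∠D ≈ 134.43°
∠G = 75.96° − 134.43° = -58.47°

-58.5°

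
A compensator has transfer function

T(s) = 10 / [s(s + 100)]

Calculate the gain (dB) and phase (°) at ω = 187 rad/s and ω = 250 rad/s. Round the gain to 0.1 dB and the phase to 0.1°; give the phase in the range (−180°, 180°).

ω = 187: -72.0 dB, -151.9°; ω = 250: -76.6 dB, -158.2°

At s = jω = j187:
pole (s+100): 100 + j187 → |·| = √(100²+187²) = √44969 ≈ 212.06, ∠ = arctan(187/100) ≈ 61.86°
pole at origin: |s| = 187, ∠ = 90.00° (in denominator)
|T| = 10 / 39655 ≈ 0.00025218
Gain = 20 log₁₀(0.00025218) ≈ -71.97 dB
∠T = 0.00° − 151.86° = -151.86°

At s = jω = j250:
pole (s+100): 100 + j250 → |·| = √(100²+250²) = √72500 ≈ 269.26, ∠ = arctan(250/100) ≈ 68.20°
pole at origin: |s| = 250, ∠ = 90.00° (in denominator)
|T| = 10 / 67315 ≈ 0.00014856
Gain = 20 log₁₀(0.00014856) ≈ -76.56 dB
∠T = 0.00° − 158.20° = -158.20°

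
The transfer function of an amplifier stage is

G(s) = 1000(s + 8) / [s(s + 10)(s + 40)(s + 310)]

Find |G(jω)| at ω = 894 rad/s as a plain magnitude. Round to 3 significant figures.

1.32e-06

At s = jω = j894:
zero (s+8): 8 + j894 → |·| = √(8²+894²) = √799300 ≈ 894.04, ∠ = arctan(894/8) ≈ 89.49°
pole (s+10): 10 + j894 → |·| = √(10²+894²) = √799336 ≈ 894.06, ∠ = arctan(894/10) ≈ 89.36°
pole (s+40): 40 + j894 → |·| = √(40²+894²) = √800836 ≈ 894.89, ∠ = arctan(894/40) ≈ 87.44°
pole (s+310): 310 + j894 → |·| = √(310²+894²) = √895336 ≈ 946.22, ∠ = arctan(894/310) ≈ 70.88°
pole at origin: |s| = 894, ∠ = 90.00° (in denominator)
|G| = 1000 · 894.04 / 6.7681e+11 ≈ 1.321e-06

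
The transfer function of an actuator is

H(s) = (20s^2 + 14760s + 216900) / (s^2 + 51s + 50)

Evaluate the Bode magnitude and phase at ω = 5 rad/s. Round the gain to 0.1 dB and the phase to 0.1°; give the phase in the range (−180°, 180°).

59.0 dB, -65.6°

Substitute s = j5:
Numerator: 20(j5)^2 + 14760(j5) + 216900 = 216400 + j73800
Denominator: (j5)^2 + 51(j5) + 50 = 25 + j255
|N| = √(216400² + 73800²) ≈ 2.2864e+05, ∠N ≈ 18.83°
|D| = √(25² + 255²) ≈ 256.22, ∠D ≈ 84.40°
|H| = 2.2864e+05 / 256.22 ≈ 892.36
Gain = 20 log₁₀(892.36) ≈ 59.01 dB
∠H = 18.83° − 84.40° = -65.57°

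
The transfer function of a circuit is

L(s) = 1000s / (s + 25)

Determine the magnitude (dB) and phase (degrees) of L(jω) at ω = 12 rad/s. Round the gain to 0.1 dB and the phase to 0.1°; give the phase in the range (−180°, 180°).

52.7 dB, 64.4°

At s = jω = j12:
zero at origin: s = j12 → |·| = 12, ∠ = 90.00°
pole (s+25): 25 + j12 → |·| = √(25²+12²) = √769 ≈ 27.731, ∠ = arctan(12/25) ≈ 25.64°
|L| = 1000 · 12 / 27.731 ≈ 432.73
Gain = 20 log₁₀(432.73) ≈ 52.72 dB
∠L = 90.00° − 25.64° = 64.36°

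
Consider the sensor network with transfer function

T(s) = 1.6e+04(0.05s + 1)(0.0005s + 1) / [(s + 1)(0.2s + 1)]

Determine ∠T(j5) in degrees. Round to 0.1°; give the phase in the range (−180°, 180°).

At ω = 5 rad/s:
zero (1 + j5·0.05) = 1 + j0.25 → |·| ≈ 1.0308, ∠ ≈ 14.04°
zero (1 + j5·0.0005) = 1 + j0.0025 → |·| ≈ 1, ∠ ≈ 0.14°
pole (1 + j5·1) = 1 + j5 → |·| ≈ 5.099, ∠ ≈ 78.69°
pole (1 + j5·0.2) = 1 + j1 → |·| ≈ 1.4142, ∠ ≈ 45.00°
∠T = (14.04° + 0.14°) − (78.69° + 45.00°) = -109.51°

-109.5°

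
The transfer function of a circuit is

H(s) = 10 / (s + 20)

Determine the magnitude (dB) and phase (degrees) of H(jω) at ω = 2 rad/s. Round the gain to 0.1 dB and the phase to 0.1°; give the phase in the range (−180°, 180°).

Substitute s = j2:
Numerator: 10 = 10 + j0
Denominator: (j2) + 20 = 20 + j2
|N| = √(10² + 0²) ≈ 10, ∠N ≈ 0.00°
|D| = √(20² + 2²) ≈ 20.1, ∠D ≈ 5.71°
|H| = 10 / 20.1 ≈ 0.49751
Gain = 20 log₁₀(0.49751) ≈ -6.06 dB
∠H = 0.00° − 5.71° = -5.71°

-6.1 dB, -5.7°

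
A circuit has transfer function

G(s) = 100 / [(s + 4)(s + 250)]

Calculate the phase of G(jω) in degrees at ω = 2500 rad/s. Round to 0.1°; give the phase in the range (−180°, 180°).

-174.2°

At s = jω = j2500:
pole (s+4): 4 + j2500 → |·| = √(4²+2500²) = √6250016 ≈ 2500, ∠ = arctan(2500/4) ≈ 89.91°
pole (s+250): 250 + j2500 → |·| = √(250²+2500²) = √6312500 ≈ 2512.5, ∠ = arctan(2500/250) ≈ 84.29°
∠G = 0.00° − 174.20° = -174.20°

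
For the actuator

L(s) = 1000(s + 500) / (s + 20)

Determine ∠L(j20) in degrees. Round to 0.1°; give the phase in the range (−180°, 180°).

At s = jω = j20:
zero (s+500): 500 + j20 → |·| = √(500²+20²) = √250400 ≈ 500.4, ∠ = arctan(20/500) ≈ 2.29°
pole (s+20): 20 + j20 → |·| = √(20²+20²) = √800 ≈ 28.284, ∠ = arctan(20/20) ≈ 45.00°
∠L = 2.29° − 45.00° = -42.71°

-42.7°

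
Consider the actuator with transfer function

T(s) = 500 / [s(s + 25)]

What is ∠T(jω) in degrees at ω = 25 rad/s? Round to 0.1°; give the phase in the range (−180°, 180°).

-135.0°

At s = jω = j25:
pole (s+25): 25 + j25 → |·| = √(25²+25²) = √1250 ≈ 35.355, ∠ = arctan(25/25) ≈ 45.00°
pole at origin: |s| = 25, ∠ = 90.00° (in denominator)
∠T = 0.00° − 135.00° = -135.00°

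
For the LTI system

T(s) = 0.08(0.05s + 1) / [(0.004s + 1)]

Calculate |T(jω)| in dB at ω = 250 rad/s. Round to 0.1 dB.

At ω = 250 rad/s:
zero (1 + j250·0.05) = 1 + j12.5 → |·| ≈ 12.54, ∠ ≈ 85.43°
pole (1 + j250·0.004) = 1 + j1 → |·| ≈ 1.4142, ∠ ≈ 45.00°
|T| = 0.08 · 12.54 / (1.4142) ≈ 0.70938
Gain = 20 log₁₀(0.70938) ≈ -2.98 dB

-3.0 dB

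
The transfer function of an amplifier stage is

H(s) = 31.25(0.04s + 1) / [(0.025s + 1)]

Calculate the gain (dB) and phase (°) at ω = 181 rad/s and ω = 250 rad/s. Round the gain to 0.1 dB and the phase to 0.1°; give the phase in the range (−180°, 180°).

At ω = 181 rad/s:
zero (1 + j181·0.04) = 1 + j7.24 → |·| ≈ 7.3087, ∠ ≈ 82.14°
pole (1 + j181·0.025) = 1 + j4.525 → |·| ≈ 4.6342, ∠ ≈ 77.54°
|H| = 31.25 · 7.3087 / (4.6342) ≈ 49.285
Gain = 20 log₁₀(49.285) ≈ 33.85 dB
∠H = (82.14°) − (77.54°) = 4.60°

At ω = 250 rad/s:
zero (1 + j250·0.04) = 1 + j10 → |·| ≈ 10.05, ∠ ≈ 84.29°
pole (1 + j250·0.025) = 1 + j6.25 → |·| ≈ 6.3295, ∠ ≈ 80.91°
|H| = 31.25 · 10.05 / (6.3295) ≈ 49.619
Gain = 20 log₁₀(49.619) ≈ 33.91 dB
∠H = (84.29°) − (80.91°) = 3.38°

ω = 181: 33.9 dB, 4.6°; ω = 250: 33.9 dB, 3.4°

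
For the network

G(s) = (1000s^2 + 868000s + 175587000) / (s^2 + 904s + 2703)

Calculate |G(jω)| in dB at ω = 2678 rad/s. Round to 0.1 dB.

59.8 dB

Substitute s = j2678:
Numerator: 1000(j2678)^2 + 868000(j2678) + 175587000 = -6996097000 + j2324504000
Denominator: (j2678)^2 + 904(j2678) + 2703 = -7168981 + j2420912
|N| = √(6996097000² + 2324504000²) ≈ 7.3722e+09, ∠N ≈ 161.62°
|D| = √(7168981² + 2420912²) ≈ 7.5667e+06, ∠D ≈ 161.34°
|G| = 7.3722e+09 / 7.5667e+06 ≈ 974.3
Gain = 20 log₁₀(974.3) ≈ 59.77 dB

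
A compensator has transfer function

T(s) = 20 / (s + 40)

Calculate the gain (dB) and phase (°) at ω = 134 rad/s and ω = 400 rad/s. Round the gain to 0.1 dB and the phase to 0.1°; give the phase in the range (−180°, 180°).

Substitute s = j134:
Numerator: 20 = 20 + j0
Denominator: (j134) + 40 = 40 + j134
|N| = √(20² + 0²) ≈ 20, ∠N ≈ 0.00°
|D| = √(40² + 134²) ≈ 139.84, ∠D ≈ 73.38°
|T| = 20 / 139.84 ≈ 0.14302
Gain = 20 log₁₀(0.14302) ≈ -16.89 dB
∠T = 0.00° − 73.38° = -73.38°

Substitute s = j400:
Numerator: 20 = 20 + j0
Denominator: (j400) + 40 = 40 + j400
|N| = √(20² + 0²) ≈ 20, ∠N ≈ 0.00°
|D| = √(40² + 400²) ≈ 402, ∠D ≈ 84.29°
|T| = 20 / 402 ≈ 0.049751
Gain = 20 log₁₀(0.049751) ≈ -26.06 dB
∠T = 0.00° − 84.29° = -84.29°

ω = 134: -16.9 dB, -73.4°; ω = 400: -26.1 dB, -84.3°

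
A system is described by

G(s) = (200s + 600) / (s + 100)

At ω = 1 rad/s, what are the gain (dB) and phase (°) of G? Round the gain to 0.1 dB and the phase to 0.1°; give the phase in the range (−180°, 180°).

Substitute s = j1:
Numerator: 200(j1) + 600 = 600 + j200
Denominator: (j1) + 100 = 100 + j1
|N| = √(600² + 200²) ≈ 632.46, ∠N ≈ 18.43°
|D| = √(100² + 1²) ≈ 100, ∠D ≈ 0.57°
|G| = 632.46 / 100 ≈ 6.3246
Gain = 20 log₁₀(6.3246) ≈ 16.02 dB
∠G = 18.43° − 0.57° = 17.86°

16.0 dB, 17.9°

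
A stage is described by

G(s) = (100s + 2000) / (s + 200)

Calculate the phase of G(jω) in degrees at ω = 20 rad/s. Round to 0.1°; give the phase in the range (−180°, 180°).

Substitute s = j20:
Numerator: 100(j20) + 2000 = 2000 + j2000
Denominator: (j20) + 200 = 200 + j20
|N| = √(2000² + 2000²) ≈ 2828.4, ∠N ≈ 45.00°
|D| = √(200² + 20²) ≈ 201, ∠D ≈ 5.71°
∠G = 45.00° − 5.71° = 39.29°

39.3°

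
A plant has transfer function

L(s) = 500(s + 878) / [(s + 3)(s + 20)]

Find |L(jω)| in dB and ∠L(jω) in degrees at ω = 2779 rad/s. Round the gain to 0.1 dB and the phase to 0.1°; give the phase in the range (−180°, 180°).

-14.5 dB, -107.1°

At s = jω = j2779:
zero (s+878): 878 + j2779 → |·| = √(878²+2779²) = √8493725 ≈ 2914.4, ∠ = arctan(2779/878) ≈ 72.47°
pole (s+3): 3 + j2779 → |·| = √(3²+2779²) = √7722850 ≈ 2779, ∠ = arctan(2779/3) ≈ 89.94°
pole (s+20): 20 + j2779 → |·| = √(20²+2779²) = √7723241 ≈ 2779.1, ∠ = arctan(2779/20) ≈ 89.59°
|L| = 500 · 2914.4 / 7.7231e+06 ≈ 0.18868
Gain = 20 log₁₀(0.18868) ≈ -14.49 dB
∠L = 72.47° − 179.53° = -107.06°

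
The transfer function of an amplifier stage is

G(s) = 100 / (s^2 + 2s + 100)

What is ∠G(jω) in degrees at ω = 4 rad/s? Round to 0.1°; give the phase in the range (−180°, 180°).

-5.4°

At s = jω = j4:
quadratic: (j4)² + 2·j4 + 100 = 84 + j8 → |·| ≈ 84.38, ∠ ≈ 5.44°
∠G = 0.00° − 5.44° = -5.44°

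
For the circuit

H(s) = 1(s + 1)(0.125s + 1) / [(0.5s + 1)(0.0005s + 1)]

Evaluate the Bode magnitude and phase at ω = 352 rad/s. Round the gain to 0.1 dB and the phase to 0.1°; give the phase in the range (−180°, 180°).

38.8 dB, 78.9°

At ω = 352 rad/s:
zero (1 + j352·1) = 1 + j352 → |·| ≈ 352, ∠ ≈ 89.84°
zero (1 + j352·0.125) = 1 + j44 → |·| ≈ 44.011, ∠ ≈ 88.70°
pole (1 + j352·0.5) = 1 + j176 → |·| ≈ 176, ∠ ≈ 89.67°
pole (1 + j352·0.0005) = 1 + j0.176 → |·| ≈ 1.0154, ∠ ≈ 9.98°
|H| = 1 · 352 · 44.011 / (176 · 1.0154) ≈ 86.687
Gain = 20 log₁₀(86.687) ≈ 38.76 dB
∠H = (89.84° + 88.70°) − (89.67° + 9.98°) = 78.89°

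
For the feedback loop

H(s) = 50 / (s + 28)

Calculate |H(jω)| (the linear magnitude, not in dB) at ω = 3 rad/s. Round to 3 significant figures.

1.78

Substitute s = j3:
Numerator: 50 = 50 + j0
Denominator: (j3) + 28 = 28 + j3
|N| = √(50² + 0²) ≈ 50, ∠N ≈ 0.00°
|D| = √(28² + 3²) ≈ 28.16, ∠D ≈ 6.12°
|H| = 50 / 28.16 ≈ 1.7756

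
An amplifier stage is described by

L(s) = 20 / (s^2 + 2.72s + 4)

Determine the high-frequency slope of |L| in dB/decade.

-40 dB/decade

Each pole contributes −20 dB/decade at high frequency; each zero contributes +20 dB/decade.
Net: 0 zero(s) − 2 pole(s) → -40 dB/decade.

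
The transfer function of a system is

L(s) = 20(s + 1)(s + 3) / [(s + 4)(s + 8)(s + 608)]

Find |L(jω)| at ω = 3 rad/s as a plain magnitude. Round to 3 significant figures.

0.0103

At s = jω = j3:
zero (s+1): 1 + j3 → |·| = √(1²+3²) = √10 ≈ 3.1623, ∠ = arctan(3/1) ≈ 71.57°
zero (s+3): 3 + j3 → |·| = √(3²+3²) = √18 ≈ 4.2426, ∠ = arctan(3/3) ≈ 45.00°
pole (s+4): 4 + j3 → |·| = √(4²+3²) = √25 ≈ 5, ∠ = arctan(3/4) ≈ 36.87°
pole (s+8): 8 + j3 → |·| = √(8²+3²) = √73 ≈ 8.544, ∠ = arctan(3/8) ≈ 20.56°
pole (s+608): 608 + j3 → |·| = √(608²+3²) = √369673 ≈ 608.01, ∠ = arctan(3/608) ≈ 0.28°
|L| = 20 · 13.416 / 25974 ≈ 0.01033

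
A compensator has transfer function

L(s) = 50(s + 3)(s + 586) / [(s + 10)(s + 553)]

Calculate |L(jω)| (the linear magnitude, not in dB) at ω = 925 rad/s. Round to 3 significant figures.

50.8

At s = jω = j925:
zero (s+3): 3 + j925 → |·| = √(3²+925²) = √855634 ≈ 925, ∠ = arctan(925/3) ≈ 89.81°
zero (s+586): 586 + j925 → |·| = √(586²+925²) = √1199021 ≈ 1095, ∠ = arctan(925/586) ≈ 57.65°
pole (s+10): 10 + j925 → |·| = √(10²+925²) = √855725 ≈ 925.05, ∠ = arctan(925/10) ≈ 89.38°
pole (s+553): 553 + j925 → |·| = √(553²+925²) = √1161434 ≈ 1077.7, ∠ = arctan(925/553) ≈ 59.13°
|L| = 50 · 1.0129e+06 / 9.9693e+05 ≈ 50.801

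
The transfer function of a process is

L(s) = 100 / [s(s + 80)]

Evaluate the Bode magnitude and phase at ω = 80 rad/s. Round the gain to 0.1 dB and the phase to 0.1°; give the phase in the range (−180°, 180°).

-39.1 dB, -135.0°

At s = jω = j80:
pole (s+80): 80 + j80 → |·| = √(80²+80²) = √12800 ≈ 113.14, ∠ = arctan(80/80) ≈ 45.00°
pole at origin: |s| = 80, ∠ = 90.00° (in denominator)
|L| = 100 / 9051.2 ≈ 0.011048
Gain = 20 log₁₀(0.011048) ≈ -39.13 dB
∠L = 0.00° − 135.00° = -135.00°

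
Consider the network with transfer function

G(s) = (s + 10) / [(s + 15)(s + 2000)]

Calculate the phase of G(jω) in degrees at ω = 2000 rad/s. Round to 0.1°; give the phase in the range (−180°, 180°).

-44.9°

At s = jω = j2000:
zero (s+10): 10 + j2000 → |·| = √(10²+2000²) = √4000100 ≈ 2000, ∠ = arctan(2000/10) ≈ 89.71°
pole (s+15): 15 + j2000 → |·| = √(15²+2000²) = √4000225 ≈ 2000.1, ∠ = arctan(2000/15) ≈ 89.57°
pole (s+2000): 2000 + j2000 → |·| = √(2000²+2000²) = √8000000 ≈ 2828.4, ∠ = arctan(2000/2000) ≈ 45.00°
∠G = 89.71° − 134.57° = -44.86°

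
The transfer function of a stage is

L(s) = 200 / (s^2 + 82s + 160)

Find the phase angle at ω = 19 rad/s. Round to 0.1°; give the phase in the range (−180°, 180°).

-97.4°

Substitute s = j19:
Numerator: 200 = 200 + j0
Denominator: (j19)^2 + 82(j19) + 160 = -201 + j1558
|N| = √(200² + 0²) ≈ 200, ∠N ≈ 0.00°
|D| = √(201² + 1558²) ≈ 1570.9, ∠D ≈ 97.35°
∠L = 0.00° − 97.35° = -97.35°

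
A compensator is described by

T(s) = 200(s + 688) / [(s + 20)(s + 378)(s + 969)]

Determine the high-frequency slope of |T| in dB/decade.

Each pole contributes −20 dB/decade at high frequency; each zero contributes +20 dB/decade.
Net: 1 zero(s) − 3 pole(s) → -40 dB/decade.

-40 dB/decade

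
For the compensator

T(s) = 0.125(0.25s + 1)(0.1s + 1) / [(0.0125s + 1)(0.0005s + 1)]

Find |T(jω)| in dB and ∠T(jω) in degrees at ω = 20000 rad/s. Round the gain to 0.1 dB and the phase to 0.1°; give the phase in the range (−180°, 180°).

53.9 dB, 5.9°

At ω = 20000 rad/s:
zero (1 + j20000·0.25) = 1 + j5000 → |·| ≈ 5000, ∠ ≈ 89.99°
zero (1 + j20000·0.1) = 1 + j2000 → |·| ≈ 2000, ∠ ≈ 89.97°
pole (1 + j20000·0.0125) = 1 + j250 → |·| ≈ 250, ∠ ≈ 89.77°
pole (1 + j20000·0.0005) = 1 + j10 → |·| ≈ 10.05, ∠ ≈ 84.29°
|T| = 0.125 · 5000 · 2000 / (250 · 10.05) ≈ 497.51
Gain = 20 log₁₀(497.51) ≈ 53.94 dB
∠T = (89.99° + 89.97°) − (89.77° + 84.29°) = 5.90°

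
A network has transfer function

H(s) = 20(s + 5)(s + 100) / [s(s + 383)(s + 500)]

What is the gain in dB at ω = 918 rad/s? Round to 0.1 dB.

-35.0 dB

At s = jω = j918:
zero (s+5): 5 + j918 → |·| = √(5²+918²) = √842749 ≈ 918.01, ∠ = arctan(918/5) ≈ 89.69°
zero (s+100): 100 + j918 → |·| = √(100²+918²) = √852724 ≈ 923.43, ∠ = arctan(918/100) ≈ 83.78°
pole (s+383): 383 + j918 → |·| = √(383²+918²) = √989413 ≈ 994.69, ∠ = arctan(918/383) ≈ 67.35°
pole (s+500): 500 + j918 → |·| = √(500²+918²) = √1092724 ≈ 1045.3, ∠ = arctan(918/500) ≈ 61.42°
pole at origin: |s| = 918, ∠ = 90.00° (in denominator)
|H| = 20 · 8.4772e+05 / 9.5449e+08 ≈ 0.017763
Gain = 20 log₁₀(0.017763) ≈ -35.01 dB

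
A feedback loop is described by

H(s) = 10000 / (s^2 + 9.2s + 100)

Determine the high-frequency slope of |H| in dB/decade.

-40 dB/decade

Each pole contributes −20 dB/decade at high frequency; each zero contributes +20 dB/decade.
Net: 0 zero(s) − 2 pole(s) → -40 dB/decade.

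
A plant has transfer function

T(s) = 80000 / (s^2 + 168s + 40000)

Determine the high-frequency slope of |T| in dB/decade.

Each pole contributes −20 dB/decade at high frequency; each zero contributes +20 dB/decade.
Net: 0 zero(s) − 2 pole(s) → -40 dB/decade.

-40 dB/decade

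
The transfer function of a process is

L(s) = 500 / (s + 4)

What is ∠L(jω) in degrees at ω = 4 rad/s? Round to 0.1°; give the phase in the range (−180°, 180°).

Substitute s = j4:
Numerator: 500 = 500 + j0
Denominator: (j4) + 4 = 4 + j4
|N| = √(500² + 0²) ≈ 500, ∠N ≈ 0.00°
|D| = √(4² + 4²) ≈ 5.6569, ∠D ≈ 45.00°
∠L = 0.00° − 45.00° = -45.00°

-45.0°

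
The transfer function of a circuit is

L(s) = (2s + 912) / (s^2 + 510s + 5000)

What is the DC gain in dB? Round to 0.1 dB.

-14.8 dB

L(0) = 912 / 5000 = 0.1824
20 log₁₀(0.1824) ≈ -14.78 dB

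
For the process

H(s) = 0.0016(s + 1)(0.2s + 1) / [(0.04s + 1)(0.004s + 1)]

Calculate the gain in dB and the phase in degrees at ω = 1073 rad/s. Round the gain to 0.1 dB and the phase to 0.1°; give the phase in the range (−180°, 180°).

5.8 dB, 14.1°

At ω = 1073 rad/s:
zero (1 + j1073·1) = 1 + j1073 → |·| ≈ 1073, ∠ ≈ 89.95°
zero (1 + j1073·0.2) = 1 + j214.6 → |·| ≈ 214.6, ∠ ≈ 89.73°
pole (1 + j1073·0.04) = 1 + j42.92 → |·| ≈ 42.932, ∠ ≈ 88.67°
pole (1 + j1073·0.004) = 1 + j4.292 → |·| ≈ 4.407, ∠ ≈ 76.88°
|H| = 0.0016 · 1073 · 214.6 / (42.932 · 4.407) ≈ 1.9473
Gain = 20 log₁₀(1.9473) ≈ 5.79 dB
∠H = (89.95° + 89.73°) − (88.67° + 76.88°) = 14.13°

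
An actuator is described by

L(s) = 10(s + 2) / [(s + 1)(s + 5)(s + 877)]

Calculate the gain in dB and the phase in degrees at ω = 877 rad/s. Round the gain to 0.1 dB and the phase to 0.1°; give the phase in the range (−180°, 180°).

At s = jω = j877:
zero (s+2): 2 + j877 → |·| = √(2²+877²) = √769133 ≈ 877, ∠ = arctan(877/2) ≈ 89.87°
pole (s+1): 1 + j877 → |·| = √(1²+877²) = √769130 ≈ 877, ∠ = arctan(877/1) ≈ 89.93°
pole (s+5): 5 + j877 → |·| = √(5²+877²) = √769154 ≈ 877.01, ∠ = arctan(877/5) ≈ 89.67°
pole (s+877): 877 + j877 → |·| = √(877²+877²) = √1538258 ≈ 1240.3, ∠ = arctan(877/877) ≈ 45.00°
|L| = 10 · 877 / 9.5396e+08 ≈ 9.1933e-06
Gain = 20 log₁₀(9.1933e-06) ≈ -100.73 dB
∠L = 89.87° − 224.60° = -134.73°

-100.7 dB, -134.7°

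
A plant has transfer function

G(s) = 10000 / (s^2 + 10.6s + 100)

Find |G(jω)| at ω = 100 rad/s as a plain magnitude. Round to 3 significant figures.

At s = jω = j100:
quadratic: (j100)² + 10.6·j100 + 100 = -9900 + j1060 → |·| ≈ 9956.6, ∠ ≈ 173.89°
|G| = 10000 / 9956.6 ≈ 1.0044

1.00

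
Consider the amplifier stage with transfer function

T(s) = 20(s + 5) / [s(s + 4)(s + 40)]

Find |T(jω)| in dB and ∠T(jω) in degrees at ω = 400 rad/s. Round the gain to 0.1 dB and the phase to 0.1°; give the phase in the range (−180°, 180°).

At s = jω = j400:
zero (s+5): 5 + j400 → |·| = √(5²+400²) = √160025 ≈ 400.03, ∠ = arctan(400/5) ≈ 89.28°
pole (s+4): 4 + j400 → |·| = √(4²+400²) = √160016 ≈ 400.02, ∠ = arctan(400/4) ≈ 89.43°
pole (s+40): 40 + j400 → |·| = √(40²+400²) = √161600 ≈ 402, ∠ = arctan(400/40) ≈ 84.29°
pole at origin: |s| = 400, ∠ = 90.00° (in denominator)
|T| = 20 · 400.03 / 6.4323e+07 ≈ 0.00012438
Gain = 20 log₁₀(0.00012438) ≈ -78.10 dB
∠T = 89.28° − 263.72° = -174.44°

-78.1 dB, -174.4°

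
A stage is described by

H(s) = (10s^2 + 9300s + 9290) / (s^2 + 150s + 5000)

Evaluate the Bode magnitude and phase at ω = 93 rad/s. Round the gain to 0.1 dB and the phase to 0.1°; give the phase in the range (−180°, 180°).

35.6 dB, -9.6°

Substitute s = j93:
Numerator: 10(j93)^2 + 9300(j93) + 9290 = -77200 + j864900
Denominator: (j93)^2 + 150(j93) + 5000 = -3649 + j13950
|N| = √(77200² + 864900²) ≈ 8.6834e+05, ∠N ≈ 95.10°
|D| = √(3649² + 13950²) ≈ 14419, ∠D ≈ 104.66°
|H| = 8.6834e+05 / 14419 ≈ 60.222
Gain = 20 log₁₀(60.222) ≈ 35.60 dB
∠H = 95.10° − 104.66° = -9.56°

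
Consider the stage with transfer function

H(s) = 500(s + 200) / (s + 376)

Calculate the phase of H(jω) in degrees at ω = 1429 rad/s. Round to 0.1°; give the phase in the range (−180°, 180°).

6.8°

At s = jω = j1429:
zero (s+200): 200 + j1429 → |·| = √(200²+1429²) = √2082041 ≈ 1442.9, ∠ = arctan(1429/200) ≈ 82.03°
pole (s+376): 376 + j1429 → |·| = √(376²+1429²) = √2183417 ≈ 1477.6, ∠ = arctan(1429/376) ≈ 75.26°
∠H = 82.03° − 75.26° = 6.77°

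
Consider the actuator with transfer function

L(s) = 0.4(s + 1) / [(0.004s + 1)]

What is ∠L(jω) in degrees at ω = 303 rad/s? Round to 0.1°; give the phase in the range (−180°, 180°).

At ω = 303 rad/s:
zero (1 + j303·1) = 1 + j303 → |·| ≈ 303, ∠ ≈ 89.81°
pole (1 + j303·0.004) = 1 + j1.212 → |·| ≈ 1.5713, ∠ ≈ 50.47°
∠L = (89.81°) − (50.47°) = 39.34°

39.3°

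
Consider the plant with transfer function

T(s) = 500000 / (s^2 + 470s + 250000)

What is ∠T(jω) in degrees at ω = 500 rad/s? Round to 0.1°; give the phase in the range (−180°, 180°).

At s = jω = j500:
quadratic: (j500)² + 470·j500 + 250000 = 0 + j235000 → |·| ≈ 2.35e+05, ∠ ≈ 90.00°
∠T = 0.00° − 90.00° = -90.00°

-90.0°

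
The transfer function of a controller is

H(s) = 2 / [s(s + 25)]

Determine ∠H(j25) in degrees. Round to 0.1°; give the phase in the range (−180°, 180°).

-135.0°

At s = jω = j25:
pole (s+25): 25 + j25 → |·| = √(25²+25²) = √1250 ≈ 35.355, ∠ = arctan(25/25) ≈ 45.00°
pole at origin: |s| = 25, ∠ = 90.00° (in denominator)
∠H = 0.00° − 135.00° = -135.00°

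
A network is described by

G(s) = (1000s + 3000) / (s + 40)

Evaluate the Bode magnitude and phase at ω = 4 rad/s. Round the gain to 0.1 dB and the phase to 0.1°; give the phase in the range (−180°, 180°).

Substitute s = j4:
Numerator: 1000(j4) + 3000 = 3000 + j4000
Denominator: (j4) + 40 = 40 + j4
|N| = √(3000² + 4000²) ≈ 5000, ∠N ≈ 53.13°
|D| = √(40² + 4²) ≈ 40.2, ∠D ≈ 5.71°
|G| = 5000 / 40.2 ≈ 124.38
Gain = 20 log₁₀(124.38) ≈ 41.90 dB
∠G = 53.13° − 5.71° = 47.42°

41.9 dB, 47.4°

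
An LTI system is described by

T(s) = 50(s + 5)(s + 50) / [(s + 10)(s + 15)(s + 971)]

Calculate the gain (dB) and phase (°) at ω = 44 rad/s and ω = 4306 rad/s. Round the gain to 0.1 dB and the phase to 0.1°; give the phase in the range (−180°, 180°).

ω = 44: -22.8 dB, -26.1°; ω = 4306: -38.9 dB, -77.7°

At s = jω = j44:
zero (s+5): 5 + j44 → |·| = √(5²+44²) = √1961 ≈ 44.283, ∠ = arctan(44/5) ≈ 83.52°
zero (s+50): 50 + j44 → |·| = √(50²+44²) = √4436 ≈ 66.603, ∠ = arctan(44/50) ≈ 41.35°
pole (s+10): 10 + j44 → |·| = √(10²+44²) = √2036 ≈ 45.122, ∠ = arctan(44/10) ≈ 77.20°
pole (s+15): 15 + j44 → |·| = √(15²+44²) = √2161 ≈ 46.487, ∠ = arctan(44/15) ≈ 71.18°
pole (s+971): 971 + j44 → |·| = √(971²+44²) = √944777 ≈ 972, ∠ = arctan(44/971) ≈ 2.59°
|T| = 50 · 2949.4 / 2.0389e+06 ≈ 0.072328
Gain = 20 log₁₀(0.072328) ≈ -22.81 dB
∠T = 124.87° − 150.97° = -26.10°

At s = jω = j4306:
zero (s+5): 5 + j4306 → |·| = √(5²+4306²) = √18541661 ≈ 4306, ∠ = arctan(4306/5) ≈ 89.93°
zero (s+50): 50 + j4306 → |·| = √(50²+4306²) = √18544136 ≈ 4306.3, ∠ = arctan(4306/50) ≈ 89.33°
pole (s+10): 10 + j4306 → |·| = √(10²+4306²) = √18541736 ≈ 4306, ∠ = arctan(4306/10) ≈ 89.87°
pole (s+15): 15 + j4306 → |·| = √(15²+4306²) = √18541861 ≈ 4306, ∠ = arctan(4306/15) ≈ 89.80°
pole (s+971): 971 + j4306 → |·| = √(971²+4306²) = √19484477 ≈ 4414.1, ∠ = arctan(4306/971) ≈ 77.29°
|T| = 50 · 1.8543e+07 / 8.1845e+10 ≈ 0.011328
Gain = 20 log₁₀(0.011328) ≈ -38.92 dB
∠T = 179.26° − 256.96° = -77.70°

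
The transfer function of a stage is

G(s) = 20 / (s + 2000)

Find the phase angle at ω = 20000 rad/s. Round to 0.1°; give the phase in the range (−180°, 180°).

At s = jω = j20000:
pole (s+2000): 2000 + j20000 → |·| = √(2000²+20000²) = √404000000 ≈ 20100, ∠ = arctan(20000/2000) ≈ 84.29°
∠G = 0.00° − 84.29° = -84.29°

-84.3°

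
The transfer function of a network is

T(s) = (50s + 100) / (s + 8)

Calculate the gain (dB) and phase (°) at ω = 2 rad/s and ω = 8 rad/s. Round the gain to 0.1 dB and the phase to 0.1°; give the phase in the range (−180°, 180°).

Substitute s = j2:
Numerator: 50(j2) + 100 = 100 + j100
Denominator: (j2) + 8 = 8 + j2
|N| = √(100² + 100²) ≈ 141.42, ∠N ≈ 45.00°
|D| = √(8² + 2²) ≈ 8.2462, ∠D ≈ 14.04°
|T| = 141.42 / 8.2462 ≈ 17.15
Gain = 20 log₁₀(17.15) ≈ 24.69 dB
∠T = 45.00° − 14.04° = 30.96°

Substitute s = j8:
Numerator: 50(j8) + 100 = 100 + j400
Denominator: (j8) + 8 = 8 + j8
|N| = √(100² + 400²) ≈ 412.31, ∠N ≈ 75.96°
|D| = √(8² + 8²) ≈ 11.314, ∠D ≈ 45.00°
|T| = 412.31 / 11.314 ≈ 36.442
Gain = 20 log₁₀(36.442) ≈ 31.23 dB
∠T = 75.96° − 45.00° = 30.96°

ω = 2: 24.7 dB, 31.0°; ω = 8: 31.2 dB, 31.0°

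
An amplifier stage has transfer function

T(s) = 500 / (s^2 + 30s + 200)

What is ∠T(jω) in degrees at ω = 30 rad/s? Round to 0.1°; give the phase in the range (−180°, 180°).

Substitute s = j30:
Numerator: 500 = 500 + j0
Denominator: (j30)^2 + 30(j30) + 200 = -700 + j900
|N| = √(500² + 0²) ≈ 500, ∠N ≈ 0.00°
|D| = √(700² + 900²) ≈ 1140.2, ∠D ≈ 127.87°
∠T = 0.00° − 127.87° = -127.87°

-127.9°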